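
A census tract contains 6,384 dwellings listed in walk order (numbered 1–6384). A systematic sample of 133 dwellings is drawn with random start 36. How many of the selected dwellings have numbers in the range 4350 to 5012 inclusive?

14

k = 6384/133 = 48
First selection ≥ 4350: 36 + ⌈(4350−36)/48⌉·48 = 36 + 90×48 = 4356
Last selection ≤ 5012: 36 + ⌊(5012−36)/48⌋·48 = 36 + 103×48 = 4980
Count = 103 − 90 + 1 = 14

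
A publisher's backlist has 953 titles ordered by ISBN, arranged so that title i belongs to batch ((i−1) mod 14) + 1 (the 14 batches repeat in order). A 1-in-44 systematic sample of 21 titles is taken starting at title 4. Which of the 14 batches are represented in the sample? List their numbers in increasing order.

Consecutive selections differ by k = 44, so their batch numbers differ by 44 mod 14 = 2.
gcd(44, 14) = 2, so the sample visits 14/2 = 7 distinct residues mod 14.
Start 4 is batch 4; the batches hit are 2, 4, 6, 8, 10, 12, 14.

2, 4, 6, 8, 10, 12, 14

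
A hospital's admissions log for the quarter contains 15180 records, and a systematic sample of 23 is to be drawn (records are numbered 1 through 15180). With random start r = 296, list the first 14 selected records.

296, 956, 1616, 2276, 2936, 3596, 4256, 4916, 5576, 6236, 6896, 7556, 8216, 8876

k = N/n = 15180/23 = 660
record 1: 296
record 2: 296 + 660 = 956
record 3: 956 + 660 = 1616
record 4: 1616 + 660 = 2276
record 5: 2276 + 660 = 2936
record 6: 2936 + 660 = 3596
record 7: 3596 + 660 = 4256
record 8: 4256 + 660 = 4916
record 9: 4916 + 660 = 5576
record 10: 5576 + 660 = 6236
record 11: 6236 + 660 = 6896
record 12: 6896 + 660 = 7556
record 13: 7556 + 660 = 8216
record 14: 8216 + 660 = 8876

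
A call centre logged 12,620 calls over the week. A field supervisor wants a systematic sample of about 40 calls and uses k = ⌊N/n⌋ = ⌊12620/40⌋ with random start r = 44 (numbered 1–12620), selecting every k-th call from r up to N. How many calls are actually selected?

40

k = ⌊12620/40⌋ = 315
Achieved size = ⌊(12620 − 44)/315⌋ + 1 = ⌊12576/315⌋ + 1 = 39 + 1 = 40
(last selection: 44 + 39×315 = 12329 ≤ 12620; next would be 12644 > 12620)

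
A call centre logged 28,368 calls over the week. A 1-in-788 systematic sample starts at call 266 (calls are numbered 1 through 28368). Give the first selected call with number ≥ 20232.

20754

k = 788
Steps past start: ⌈(20232 − 266)/788⌉ = ⌈19966/788⌉ = 26
Selected call: 266 + 26×788 = 20754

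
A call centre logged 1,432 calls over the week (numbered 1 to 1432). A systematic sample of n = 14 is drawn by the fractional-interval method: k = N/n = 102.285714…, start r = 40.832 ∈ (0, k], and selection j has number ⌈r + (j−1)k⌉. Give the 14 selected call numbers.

41, 144, 246, 348, 450, 553, 655, 757, 860, 962, 1064, 1166, 1269, 1371

j=1: r + 0k = 40.832 → ⌈·⌉ = 41
j=2: r + 1k = 143.117714… → ⌈·⌉ = 144
j=3: r + 2k = 245.403428… → ⌈·⌉ = 246
j=4: r + 3k = 347.689142… → ⌈·⌉ = 348
j=5: r + 4k = 449.974857… → ⌈·⌉ = 450
j=6: r + 5k = 552.260571… → ⌈·⌉ = 553
j=7: r + 6k = 654.546285… → ⌈·⌉ = 655
j=8: r + 7k = 756.832 → ⌈·⌉ = 757
j=9: r + 8k = 859.117714… → ⌈·⌉ = 860
j=10: r + 9k = 961.403428… → ⌈·⌉ = 962
j=11: r + 10k = 1063.689142… → ⌈·⌉ = 1064
j=12: r + 11k = 1165.974857… → ⌈·⌉ = 1166
j=13: r + 12k = 1268.260571… → ⌈·⌉ = 1269
j=14: r + 13k = 1370.546285… → ⌈·⌉ = 1371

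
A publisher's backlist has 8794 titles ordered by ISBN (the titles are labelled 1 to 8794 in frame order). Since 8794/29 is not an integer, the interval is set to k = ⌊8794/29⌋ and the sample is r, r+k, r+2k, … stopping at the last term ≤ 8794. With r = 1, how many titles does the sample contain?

k = ⌊8794/29⌋ = 303
Achieved size = ⌊(8794 − 1)/303⌋ + 1 = ⌊8793/303⌋ + 1 = 29 + 1 = 30
(last selection: 1 + 29×303 = 8788 ≤ 8794; next would be 9091 > 8794)

30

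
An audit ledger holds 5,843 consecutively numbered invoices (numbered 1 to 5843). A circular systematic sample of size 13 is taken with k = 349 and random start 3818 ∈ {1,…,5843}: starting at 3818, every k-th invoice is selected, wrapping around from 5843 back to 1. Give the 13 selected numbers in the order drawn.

3818, 4167, 4516, 4865, 5214, 5563, 69, 418, 767, 1116, 1465, 1814, 2163

Selection 1: 3818
Selection 2: 3818 + 349 = 4167
Selection 3: 4167 + 349 = 4516
Selection 4: 4516 + 349 = 4865
Selection 5: 4865 + 349 = 5214
Selection 6: 5214 + 349 = 5563
Selection 7: 5563 + 349 = 5912 → 5912 − 5843 = 69
Selection 8: 69 + 349 = 418
Selection 9: 418 + 349 = 767
Selection 10: 767 + 349 = 1116
Selection 11: 1116 + 349 = 1465
Selection 12: 1465 + 349 = 1814
Selection 13: 1814 + 349 = 2163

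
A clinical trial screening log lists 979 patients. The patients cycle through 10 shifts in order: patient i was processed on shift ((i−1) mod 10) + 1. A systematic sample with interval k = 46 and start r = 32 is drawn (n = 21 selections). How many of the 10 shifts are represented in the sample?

5

Consecutive selections differ by k = 46, so their shift numbers differ by 46 mod 10 = 6.
gcd(46, 10) = 2, so the sample visits 10/2 = 5 distinct residues mod 10.
Start 32 is shift 2; the shifts hit are 2, 4, 6, 8, 10.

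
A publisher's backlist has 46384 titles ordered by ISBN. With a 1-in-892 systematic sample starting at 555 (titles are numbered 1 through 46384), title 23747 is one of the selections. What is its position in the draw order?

k = 892
position = (23747 − 555)/892 + 1 = 23192/892 + 1 = 26 + 1 = 27

27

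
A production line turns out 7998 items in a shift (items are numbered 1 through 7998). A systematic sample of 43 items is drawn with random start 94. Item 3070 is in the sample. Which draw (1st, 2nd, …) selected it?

17

k = 7998/43 = 186
position = (3070 − 94)/186 + 1 = 2976/186 + 1 = 16 + 1 = 17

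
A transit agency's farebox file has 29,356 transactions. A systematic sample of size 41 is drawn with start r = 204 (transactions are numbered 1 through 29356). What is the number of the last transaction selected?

k = 29356/41 = 716
41st selection = r + (41−1)·k = 204 + 40×716 = 204 + 28640 = 28844

28844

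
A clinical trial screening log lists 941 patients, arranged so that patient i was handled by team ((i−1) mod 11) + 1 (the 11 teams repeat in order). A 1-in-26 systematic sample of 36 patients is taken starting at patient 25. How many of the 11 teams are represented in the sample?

Consecutive selections differ by k = 26, so their team numbers differ by 26 mod 11 = 4.
gcd(26, 11) = 1, so the sample visits 11/1 = 11 distinct residues mod 11.
Start 25 is team 3; the teams hit are 1, 2, 3, 4, 5, 6, 7, 8, 9, 10, 11.

11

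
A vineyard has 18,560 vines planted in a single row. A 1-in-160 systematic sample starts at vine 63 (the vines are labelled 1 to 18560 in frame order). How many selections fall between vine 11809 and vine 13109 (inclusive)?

8

k = 160
First selection ≥ 11809: 63 + ⌈(11809−63)/160⌉·160 = 63 + 74×160 = 11903
Last selection ≤ 13109: 63 + ⌊(13109−63)/160⌋·160 = 63 + 81×160 = 13023
Count = 81 − 74 + 1 = 8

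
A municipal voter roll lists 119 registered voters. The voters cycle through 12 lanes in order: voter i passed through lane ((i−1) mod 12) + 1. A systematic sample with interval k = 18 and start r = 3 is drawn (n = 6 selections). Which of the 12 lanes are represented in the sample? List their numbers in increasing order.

3, 9

Consecutive selections differ by k = 18, so their lane numbers differ by 18 mod 12 = 6.
gcd(18, 12) = 6, so the sample visits 12/6 = 2 distinct residues mod 12.
Start 3 is lane 3; the lanes hit are 3, 9.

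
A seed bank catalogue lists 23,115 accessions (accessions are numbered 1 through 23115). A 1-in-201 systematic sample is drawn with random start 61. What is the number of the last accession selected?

22975

k = 201
115th selection = r + (115−1)·k = 61 + 114×201 = 61 + 22914 = 22975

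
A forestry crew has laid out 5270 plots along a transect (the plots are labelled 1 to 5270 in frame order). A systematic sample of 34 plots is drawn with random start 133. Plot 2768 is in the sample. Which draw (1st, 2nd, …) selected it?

k = 5270/34 = 155
position = (2768 − 133)/155 + 1 = 2635/155 + 1 = 17 + 1 = 18

18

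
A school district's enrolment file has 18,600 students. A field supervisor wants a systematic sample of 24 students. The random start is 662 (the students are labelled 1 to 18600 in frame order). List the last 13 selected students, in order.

k = N/n = 18600/24 = 775
12th selection = 662 + 11×775 = 9187
13th: 9187 + 775 = 9962
14th: 9962 + 775 = 10737
15th: 10737 + 775 = 11512
16th: 11512 + 775 = 12287
17th: 12287 + 775 = 13062
18th: 13062 + 775 = 13837
19th: 13837 + 775 = 14612
20th: 14612 + 775 = 15387
21st: 15387 + 775 = 16162
22nd: 16162 + 775 = 16937
23rd: 16937 + 775 = 17712
24th: 17712 + 775 = 18487

9187, 9962, 10737, 11512, 12287, 13062, 13837, 14612, 15387, 16162, 16937, 17712, 18487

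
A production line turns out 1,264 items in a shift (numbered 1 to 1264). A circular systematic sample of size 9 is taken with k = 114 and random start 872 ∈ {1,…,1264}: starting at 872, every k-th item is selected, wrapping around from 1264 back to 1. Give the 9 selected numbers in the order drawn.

Selection 1: 872
Selection 2: 872 + 114 = 986
Selection 3: 986 + 114 = 1100
Selection 4: 1100 + 114 = 1214
Selection 5: 1214 + 114 = 1328 → 1328 − 1264 = 64
Selection 6: 64 + 114 = 178
Selection 7: 178 + 114 = 292
Selection 8: 292 + 114 = 406
Selection 9: 406 + 114 = 520

872, 986, 1100, 1214, 64, 178, 292, 406, 520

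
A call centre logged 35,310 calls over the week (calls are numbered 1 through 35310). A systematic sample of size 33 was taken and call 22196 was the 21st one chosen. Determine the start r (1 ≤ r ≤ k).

796

k = 35310/33 = 1070
r = 22196 − (21−1)×1070 = 22196 − 21400 = 796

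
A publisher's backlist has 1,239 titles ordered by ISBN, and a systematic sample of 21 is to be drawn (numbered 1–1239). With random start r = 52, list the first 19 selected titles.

k = N/n = 1239/21 = 59
title 1: 52
title 2: 52 + 59 = 111
title 3: 111 + 59 = 170
title 4: 170 + 59 = 229
title 5: 229 + 59 = 288
title 6: 288 + 59 = 347
title 7: 347 + 59 = 406
title 8: 406 + 59 = 465
title 9: 465 + 59 = 524
title 10: 524 + 59 = 583
title 11: 583 + 59 = 642
title 12: 642 + 59 = 701
title 13: 701 + 59 = 760
title 14: 760 + 59 = 819
title 15: 819 + 59 = 878
title 16: 878 + 59 = 937
title 17: 937 + 59 = 996
title 18: 996 + 59 = 1055
title 19: 1055 + 59 = 1114

52, 111, 170, 229, 288, 347, 406, 465, 524, 583, 642, 701, 760, 819, 878, 937, 996, 1055, 1114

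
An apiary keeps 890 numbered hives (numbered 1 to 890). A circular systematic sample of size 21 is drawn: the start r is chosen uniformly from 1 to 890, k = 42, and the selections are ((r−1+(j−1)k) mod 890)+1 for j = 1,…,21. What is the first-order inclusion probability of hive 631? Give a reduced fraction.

For each position j, as r ranges over 1…890 the j-th selection hits every hive exactly once, so hive 631 is selected for exactly 21 of the 890 starts.
Inclusion probability = 21/890.

21/890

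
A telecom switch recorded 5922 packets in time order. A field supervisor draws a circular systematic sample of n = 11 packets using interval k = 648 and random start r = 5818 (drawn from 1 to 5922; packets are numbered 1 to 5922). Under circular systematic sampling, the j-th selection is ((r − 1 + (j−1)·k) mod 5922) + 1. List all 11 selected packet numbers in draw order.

Selection 1: 5818
Selection 2: 5818 + 648 = 6466 → 6466 − 5922 = 544
Selection 3: 544 + 648 = 1192
Selection 4: 1192 + 648 = 1840
Selection 5: 1840 + 648 = 2488
Selection 6: 2488 + 648 = 3136
Selection 7: 3136 + 648 = 3784
Selection 8: 3784 + 648 = 4432
Selection 9: 4432 + 648 = 5080
Selection 10: 5080 + 648 = 5728
Selection 11: 5728 + 648 = 6376 → 6376 − 5922 = 454

5818, 544, 1192, 1840, 2488, 3136, 3784, 4432, 5080, 5728, 454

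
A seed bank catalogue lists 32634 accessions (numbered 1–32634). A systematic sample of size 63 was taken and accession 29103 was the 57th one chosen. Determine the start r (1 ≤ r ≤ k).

k = 32634/63 = 518
r = 29103 − (57−1)×518 = 29103 − 29008 = 95

95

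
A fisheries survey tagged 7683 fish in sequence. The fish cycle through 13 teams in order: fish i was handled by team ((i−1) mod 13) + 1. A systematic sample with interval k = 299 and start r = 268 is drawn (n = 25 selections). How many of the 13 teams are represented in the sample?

Consecutive selections differ by k = 299, so their team numbers differ by 299 mod 13 = 0.
gcd(299, 13) = 13, so the sample visits 13/13 = 1 distinct residues mod 13.
Start 268 is team 8; the teams hit are 8.

1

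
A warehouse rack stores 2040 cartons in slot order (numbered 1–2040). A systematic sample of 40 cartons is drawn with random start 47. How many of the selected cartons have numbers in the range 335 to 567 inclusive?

k = 2040/40 = 51
First selection ≥ 335: 47 + ⌈(335−47)/51⌉·51 = 47 + 6×51 = 353
Last selection ≤ 567: 47 + ⌊(567−47)/51⌋·51 = 47 + 10×51 = 557
Count = 10 − 6 + 1 = 5

5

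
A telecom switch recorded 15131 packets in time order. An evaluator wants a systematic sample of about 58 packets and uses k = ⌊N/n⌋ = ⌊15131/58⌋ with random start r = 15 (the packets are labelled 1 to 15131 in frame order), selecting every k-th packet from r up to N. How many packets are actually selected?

59

k = ⌊15131/58⌋ = 260
Achieved size = ⌊(15131 − 15)/260⌋ + 1 = ⌊15116/260⌋ + 1 = 58 + 1 = 59
(last selection: 15 + 58×260 = 15095 ≤ 15131; next would be 15355 > 15131)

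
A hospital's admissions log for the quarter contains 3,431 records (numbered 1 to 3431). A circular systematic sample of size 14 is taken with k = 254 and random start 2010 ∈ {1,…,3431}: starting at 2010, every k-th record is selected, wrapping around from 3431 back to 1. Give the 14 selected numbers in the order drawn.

2010, 2264, 2518, 2772, 3026, 3280, 103, 357, 611, 865, 1119, 1373, 1627, 1881

Selection 1: 2010
Selection 2: 2010 + 254 = 2264
Selection 3: 2264 + 254 = 2518
Selection 4: 2518 + 254 = 2772
Selection 5: 2772 + 254 = 3026
Selection 6: 3026 + 254 = 3280
Selection 7: 3280 + 254 = 3534 → 3534 − 3431 = 103
Selection 8: 103 + 254 = 357
Selection 9: 357 + 254 = 611
Selection 10: 611 + 254 = 865
Selection 11: 865 + 254 = 1119
Selection 12: 1119 + 254 = 1373
Selection 13: 1373 + 254 = 1627
Selection 14: 1627 + 254 = 1881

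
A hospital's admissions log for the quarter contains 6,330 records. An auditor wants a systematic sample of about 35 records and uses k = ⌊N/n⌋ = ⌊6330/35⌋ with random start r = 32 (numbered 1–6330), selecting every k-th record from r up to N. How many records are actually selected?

k = ⌊6330/35⌋ = 180
Achieved size = ⌊(6330 − 32)/180⌋ + 1 = ⌊6298/180⌋ + 1 = 34 + 1 = 35
(last selection: 32 + 34×180 = 6152 ≤ 6330; next would be 6332 > 6330)

35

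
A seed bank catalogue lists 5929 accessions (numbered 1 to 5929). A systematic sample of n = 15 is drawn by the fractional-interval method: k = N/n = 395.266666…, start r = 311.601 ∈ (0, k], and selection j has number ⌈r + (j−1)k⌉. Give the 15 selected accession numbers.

j=1: r + 0k = 311.601 → ⌈·⌉ = 312
j=2: r + 1k = 706.867666… → ⌈·⌉ = 707
j=3: r + 2k = 1102.134333… → ⌈·⌉ = 1103
j=4: r + 3k = 1497.401 → ⌈·⌉ = 1498
j=5: r + 4k = 1892.667666… → ⌈·⌉ = 1893
j=6: r + 5k = 2287.934333… → ⌈·⌉ = 2288
j=7: r + 6k = 2683.201 → ⌈·⌉ = 2684
j=8: r + 7k = 3078.467666… → ⌈·⌉ = 3079
j=9: r + 8k = 3473.734333… → ⌈·⌉ = 3474
j=10: r + 9k = 3869.001 → ⌈·⌉ = 3870
j=11: r + 10k = 4264.267666… → ⌈·⌉ = 4265
j=12: r + 11k = 4659.534333… → ⌈·⌉ = 4660
j=13: r + 12k = 5054.801 → ⌈·⌉ = 5055
j=14: r + 13k = 5450.067666… → ⌈·⌉ = 5451
j=15: r + 14k = 5845.334333… → ⌈·⌉ = 5846

312, 707, 1103, 1498, 1893, 2288, 2684, 3079, 3474, 3870, 4265, 4660, 5055, 5451, 5846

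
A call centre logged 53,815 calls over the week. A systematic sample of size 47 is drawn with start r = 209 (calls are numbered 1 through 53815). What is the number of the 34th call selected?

37994

k = 53815/47 = 1145
34th selection = r + (34−1)·k = 209 + 33×1145 = 209 + 37785 = 37994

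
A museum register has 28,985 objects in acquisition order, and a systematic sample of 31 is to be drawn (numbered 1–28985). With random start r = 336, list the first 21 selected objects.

336, 1271, 2206, 3141, 4076, 5011, 5946, 6881, 7816, 8751, 9686, 10621, 11556, 12491, 13426, 14361, 15296, 16231, 17166, 18101, 19036

k = N/n = 28985/31 = 935
object 1: 336
object 2: 336 + 935 = 1271
object 3: 1271 + 935 = 2206
object 4: 2206 + 935 = 3141
object 5: 3141 + 935 = 4076
object 6: 4076 + 935 = 5011
object 7: 5011 + 935 = 5946
object 8: 5946 + 935 = 6881
object 9: 6881 + 935 = 7816
object 10: 7816 + 935 = 8751
object 11: 8751 + 935 = 9686
object 12: 9686 + 935 = 10621
object 13: 10621 + 935 = 11556
object 14: 11556 + 935 = 12491
object 15: 12491 + 935 = 13426
object 16: 13426 + 935 = 14361
object 17: 14361 + 935 = 15296
object 18: 15296 + 935 = 16231
object 19: 16231 + 935 = 17166
object 20: 17166 + 935 = 18101
object 21: 18101 + 935 = 19036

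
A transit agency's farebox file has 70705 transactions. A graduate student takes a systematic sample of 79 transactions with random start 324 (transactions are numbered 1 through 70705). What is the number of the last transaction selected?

70134

k = 70705/79 = 895
79th selection = r + (79−1)·k = 324 + 78×895 = 324 + 69810 = 70134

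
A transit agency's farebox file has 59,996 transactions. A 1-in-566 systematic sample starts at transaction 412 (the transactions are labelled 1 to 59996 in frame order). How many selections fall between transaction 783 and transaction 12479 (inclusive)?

21

k = 566
First selection ≥ 783: 412 + ⌈(783−412)/566⌉·566 = 412 + 1×566 = 978
Last selection ≤ 12479: 412 + ⌊(12479−412)/566⌋·566 = 412 + 21×566 = 12298
Count = 21 − 1 + 1 = 21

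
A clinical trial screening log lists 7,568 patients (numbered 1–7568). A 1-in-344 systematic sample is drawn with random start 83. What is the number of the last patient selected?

7307

k = 344
22nd selection = r + (22−1)·k = 83 + 21×344 = 83 + 7224 = 7307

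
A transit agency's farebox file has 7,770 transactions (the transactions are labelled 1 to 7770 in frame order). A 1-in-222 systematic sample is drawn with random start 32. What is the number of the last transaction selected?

k = 222
35th selection = r + (35−1)·k = 32 + 34×222 = 32 + 7548 = 7580

7580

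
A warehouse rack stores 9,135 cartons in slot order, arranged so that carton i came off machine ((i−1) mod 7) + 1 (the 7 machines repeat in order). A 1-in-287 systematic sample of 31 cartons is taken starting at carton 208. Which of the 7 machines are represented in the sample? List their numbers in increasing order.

Consecutive selections differ by k = 287, so their machine numbers differ by 287 mod 7 = 0.
gcd(287, 7) = 7, so the sample visits 7/7 = 1 distinct residues mod 7.
Start 208 is machine 5; the machines hit are 5.

5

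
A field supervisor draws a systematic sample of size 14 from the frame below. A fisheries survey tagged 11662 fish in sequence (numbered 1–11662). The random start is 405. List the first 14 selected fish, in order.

k = N/n = 11662/14 = 833
fish 1: 405
fish 2: 405 + 833 = 1238
fish 3: 1238 + 833 = 2071
fish 4: 2071 + 833 = 2904
fish 5: 2904 + 833 = 3737
fish 6: 3737 + 833 = 4570
fish 7: 4570 + 833 = 5403
fish 8: 5403 + 833 = 6236
fish 9: 6236 + 833 = 7069
fish 10: 7069 + 833 = 7902
fish 11: 7902 + 833 = 8735
fish 12: 8735 + 833 = 9568
fish 13: 9568 + 833 = 10401
fish 14: 10401 + 833 = 11234

405, 1238, 2071, 2904, 3737, 4570, 5403, 6236, 7069, 7902, 8735, 9568, 10401, 11234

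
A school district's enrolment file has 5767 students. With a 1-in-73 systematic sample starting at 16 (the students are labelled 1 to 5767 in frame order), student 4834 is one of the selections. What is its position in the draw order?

67

k = 73
position = (4834 − 16)/73 + 1 = 4818/73 + 1 = 66 + 1 = 67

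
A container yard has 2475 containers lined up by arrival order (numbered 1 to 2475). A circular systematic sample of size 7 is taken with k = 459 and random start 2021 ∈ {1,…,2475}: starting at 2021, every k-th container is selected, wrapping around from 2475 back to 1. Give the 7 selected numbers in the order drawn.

2021, 5, 464, 923, 1382, 1841, 2300

Selection 1: 2021
Selection 2: 2021 + 459 = 2480 → 2480 − 2475 = 5
Selection 3: 5 + 459 = 464
Selection 4: 464 + 459 = 923
Selection 5: 923 + 459 = 1382
Selection 6: 1382 + 459 = 1841
Selection 7: 1841 + 459 = 2300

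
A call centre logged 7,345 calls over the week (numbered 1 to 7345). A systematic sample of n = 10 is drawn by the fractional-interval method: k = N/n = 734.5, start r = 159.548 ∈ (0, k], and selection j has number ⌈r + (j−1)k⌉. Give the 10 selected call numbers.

j=1: r + 0k = 159.548 → ⌈·⌉ = 160
j=2: r + 1k = 894.048 → ⌈·⌉ = 895
j=3: r + 2k = 1628.548 → ⌈·⌉ = 1629
j=4: r + 3k = 2363.048 → ⌈·⌉ = 2364
j=5: r + 4k = 3097.548 → ⌈·⌉ = 3098
j=6: r + 5k = 3832.048 → ⌈·⌉ = 3833
j=7: r + 6k = 4566.548 → ⌈·⌉ = 4567
j=8: r + 7k = 5301.048 → ⌈·⌉ = 5302
j=9: r + 8k = 6035.548 → ⌈·⌉ = 6036
j=10: r + 9k = 6770.048 → ⌈·⌉ = 6771

160, 895, 1629, 2364, 3098, 3833, 4567, 5302, 6036, 6771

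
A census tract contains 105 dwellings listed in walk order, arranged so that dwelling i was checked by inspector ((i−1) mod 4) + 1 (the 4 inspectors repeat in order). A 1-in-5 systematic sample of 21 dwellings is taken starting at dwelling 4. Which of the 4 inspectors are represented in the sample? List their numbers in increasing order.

1, 2, 3, 4

Consecutive selections differ by k = 5, so their inspector numbers differ by 5 mod 4 = 1.
gcd(5, 4) = 1, so the sample visits 4/1 = 4 distinct residues mod 4.
Start 4 is inspector 4; the inspectors hit are 1, 2, 3, 4.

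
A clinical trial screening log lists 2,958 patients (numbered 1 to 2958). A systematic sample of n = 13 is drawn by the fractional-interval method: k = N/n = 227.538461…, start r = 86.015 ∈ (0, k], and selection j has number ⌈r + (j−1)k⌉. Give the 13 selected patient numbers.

87, 314, 542, 769, 997, 1224, 1452, 1679, 1907, 2134, 2362, 2589, 2817

j=1: r + 0k = 86.015 → ⌈·⌉ = 87
j=2: r + 1k = 313.553461… → ⌈·⌉ = 314
j=3: r + 2k = 541.091923… → ⌈·⌉ = 542
j=4: r + 3k = 768.630384… → ⌈·⌉ = 769
j=5: r + 4k = 996.168846… → ⌈·⌉ = 997
j=6: r + 5k = 1223.707307… → ⌈·⌉ = 1224
j=7: r + 6k = 1451.245769… → ⌈·⌉ = 1452
j=8: r + 7k = 1678.784230… → ⌈·⌉ = 1679
j=9: r + 8k = 1906.322692… → ⌈·⌉ = 1907
j=10: r + 9k = 2133.861153… → ⌈·⌉ = 2134
j=11: r + 10k = 2361.399615… → ⌈·⌉ = 2362
j=12: r + 11k = 2588.938076… → ⌈·⌉ = 2589
j=13: r + 12k = 2816.476538… → ⌈·⌉ = 2817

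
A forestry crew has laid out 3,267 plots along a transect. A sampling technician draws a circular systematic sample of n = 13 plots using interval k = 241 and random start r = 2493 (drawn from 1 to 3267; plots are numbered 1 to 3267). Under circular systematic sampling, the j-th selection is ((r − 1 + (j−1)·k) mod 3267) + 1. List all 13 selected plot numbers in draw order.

Selection 1: 2493
Selection 2: 2493 + 241 = 2734
Selection 3: 2734 + 241 = 2975
Selection 4: 2975 + 241 = 3216
Selection 5: 3216 + 241 = 3457 → 3457 − 3267 = 190
Selection 6: 190 + 241 = 431
Selection 7: 431 + 241 = 672
Selection 8: 672 + 241 = 913
Selection 9: 913 + 241 = 1154
Selection 10: 1154 + 241 = 1395
Selection 11: 1395 + 241 = 1636
Selection 12: 1636 + 241 = 1877
Selection 13: 1877 + 241 = 2118

2493, 2734, 2975, 3216, 190, 431, 672, 913, 1154, 1395, 1636, 1877, 2118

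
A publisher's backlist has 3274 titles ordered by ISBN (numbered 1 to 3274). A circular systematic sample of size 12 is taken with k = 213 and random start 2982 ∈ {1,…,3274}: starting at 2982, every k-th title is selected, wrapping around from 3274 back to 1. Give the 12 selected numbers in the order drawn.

Selection 1: 2982
Selection 2: 2982 + 213 = 3195
Selection 3: 3195 + 213 = 3408 → 3408 − 3274 = 134
Selection 4: 134 + 213 = 347
Selection 5: 347 + 213 = 560
Selection 6: 560 + 213 = 773
Selection 7: 773 + 213 = 986
Selection 8: 986 + 213 = 1199
Selection 9: 1199 + 213 = 1412
Selection 10: 1412 + 213 = 1625
Selection 11: 1625 + 213 = 1838
Selection 12: 1838 + 213 = 2051

2982, 3195, 134, 347, 560, 773, 986, 1199, 1412, 1625, 1838, 2051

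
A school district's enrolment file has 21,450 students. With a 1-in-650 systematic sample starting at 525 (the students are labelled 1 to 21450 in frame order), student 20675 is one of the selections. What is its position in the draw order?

32

k = 650
position = (20675 − 525)/650 + 1 = 20150/650 + 1 = 31 + 1 = 32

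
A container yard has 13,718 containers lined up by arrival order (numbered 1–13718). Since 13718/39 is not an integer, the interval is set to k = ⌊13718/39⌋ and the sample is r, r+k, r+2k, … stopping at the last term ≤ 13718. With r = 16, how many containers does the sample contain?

k = ⌊13718/39⌋ = 351
Achieved size = ⌊(13718 − 16)/351⌋ + 1 = ⌊13702/351⌋ + 1 = 39 + 1 = 40
(last selection: 16 + 39×351 = 13705 ≤ 13718; next would be 14056 > 13718)

40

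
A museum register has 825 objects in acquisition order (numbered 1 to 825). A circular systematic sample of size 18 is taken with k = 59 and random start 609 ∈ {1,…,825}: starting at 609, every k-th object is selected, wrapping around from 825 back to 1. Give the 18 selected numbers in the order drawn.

Selection 1: 609
Selection 2: 609 + 59 = 668
Selection 3: 668 + 59 = 727
Selection 4: 727 + 59 = 786
Selection 5: 786 + 59 = 845 → 845 − 825 = 20
Selection 6: 20 + 59 = 79
Selection 7: 79 + 59 = 138
Selection 8: 138 + 59 = 197
Selection 9: 197 + 59 = 256
Selection 10: 256 + 59 = 315
Selection 11: 315 + 59 = 374
Selection 12: 374 + 59 = 433
Selection 13: 433 + 59 = 492
Selection 14: 492 + 59 = 551
Selection 15: 551 + 59 = 610
Selection 16: 610 + 59 = 669
Selection 17: 669 + 59 = 728
Selection 18: 728 + 59 = 787

609, 668, 727, 786, 20, 79, 138, 197, 256, 315, 374, 433, 492, 551, 610, 669, 728, 787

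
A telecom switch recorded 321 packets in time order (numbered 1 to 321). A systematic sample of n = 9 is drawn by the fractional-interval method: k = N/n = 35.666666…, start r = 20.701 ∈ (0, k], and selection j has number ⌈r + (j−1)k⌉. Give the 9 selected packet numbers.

21, 57, 93, 128, 164, 200, 235, 271, 307

j=1: r + 0k = 20.701 → ⌈·⌉ = 21
j=2: r + 1k = 56.367666… → ⌈·⌉ = 57
j=3: r + 2k = 92.034333… → ⌈·⌉ = 93
j=4: r + 3k = 127.701 → ⌈·⌉ = 128
j=5: r + 4k = 163.367666… → ⌈·⌉ = 164
j=6: r + 5k = 199.034333… → ⌈·⌉ = 200
j=7: r + 6k = 234.701 → ⌈·⌉ = 235
j=8: r + 7k = 270.367666… → ⌈·⌉ = 271
j=9: r + 8k = 306.034333… → ⌈·⌉ = 307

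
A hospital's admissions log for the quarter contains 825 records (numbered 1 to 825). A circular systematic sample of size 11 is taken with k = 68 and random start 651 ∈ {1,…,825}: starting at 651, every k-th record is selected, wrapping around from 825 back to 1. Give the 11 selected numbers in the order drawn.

651, 719, 787, 30, 98, 166, 234, 302, 370, 438, 506

Selection 1: 651
Selection 2: 651 + 68 = 719
Selection 3: 719 + 68 = 787
Selection 4: 787 + 68 = 855 → 855 − 825 = 30
Selection 5: 30 + 68 = 98
Selection 6: 98 + 68 = 166
Selection 7: 166 + 68 = 234
Selection 8: 234 + 68 = 302
Selection 9: 302 + 68 = 370
Selection 10: 370 + 68 = 438
Selection 11: 438 + 68 = 506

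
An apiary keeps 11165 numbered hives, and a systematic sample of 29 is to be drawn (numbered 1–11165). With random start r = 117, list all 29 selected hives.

k = N/n = 11165/29 = 385
hive 1: 117
hive 2: 117 + 385 = 502
hive 3: 502 + 385 = 887
hive 4: 887 + 385 = 1272
hive 5: 1272 + 385 = 1657
hive 6: 1657 + 385 = 2042
hive 7: 2042 + 385 = 2427
hive 8: 2427 + 385 = 2812
hive 9: 2812 + 385 = 3197
hive 10: 3197 + 385 = 3582
hive 11: 3582 + 385 = 3967
hive 12: 3967 + 385 = 4352
hive 13: 4352 + 385 = 4737
hive 14: 4737 + 385 = 5122
hive 15: 5122 + 385 = 5507
hive 16: 5507 + 385 = 5892
hive 17: 5892 + 385 = 6277
hive 18: 6277 + 385 = 6662
hive 19: 6662 + 385 = 7047
hive 20: 7047 + 385 = 7432
hive 21: 7432 + 385 = 7817
hive 22: 7817 + 385 = 8202
hive 23: 8202 + 385 = 8587
hive 24: 8587 + 385 = 8972
hive 25: 8972 + 385 = 9357
hive 26: 9357 + 385 = 9742
hive 27: 9742 + 385 = 10127
hive 28: 10127 + 385 = 10512
hive 29: 10512 + 385 = 10897

117, 502, 887, 1272, 1657, 2042, 2427, 2812, 3197, 3582, 3967, 4352, 4737, 5122, 5507, 5892, 6277, 6662, 7047, 7432, 7817, 8202, 8587, 8972, 9357, 9742, 10127, 10512, 10897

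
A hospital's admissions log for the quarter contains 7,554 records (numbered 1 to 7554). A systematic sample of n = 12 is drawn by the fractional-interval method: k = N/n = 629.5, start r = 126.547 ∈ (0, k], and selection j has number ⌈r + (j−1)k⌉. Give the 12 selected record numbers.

127, 757, 1386, 2016, 2645, 3275, 3904, 4534, 5163, 5793, 6422, 7052

j=1: r + 0k = 126.547 → ⌈·⌉ = 127
j=2: r + 1k = 756.047 → ⌈·⌉ = 757
j=3: r + 2k = 1385.547 → ⌈·⌉ = 1386
j=4: r + 3k = 2015.047 → ⌈·⌉ = 2016
j=5: r + 4k = 2644.547 → ⌈·⌉ = 2645
j=6: r + 5k = 3274.047 → ⌈·⌉ = 3275
j=7: r + 6k = 3903.547 → ⌈·⌉ = 3904
j=8: r + 7k = 4533.047 → ⌈·⌉ = 4534
j=9: r + 8k = 5162.547 → ⌈·⌉ = 5163
j=10: r + 9k = 5792.047 → ⌈·⌉ = 5793
j=11: r + 10k = 6421.547 → ⌈·⌉ = 6422
j=12: r + 11k = 7051.047 → ⌈·⌉ = 7052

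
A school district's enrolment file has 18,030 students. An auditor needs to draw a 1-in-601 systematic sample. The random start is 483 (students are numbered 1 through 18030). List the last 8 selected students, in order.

13705, 14306, 14907, 15508, 16109, 16710, 17311, 17912

23rd selection = 483 + 22×601 = 13705
24th: 13705 + 601 = 14306
25th: 14306 + 601 = 14907
26th: 14907 + 601 = 15508
27th: 15508 + 601 = 16109
28th: 16109 + 601 = 16710
29th: 16710 + 601 = 17311
30th: 17311 + 601 = 17912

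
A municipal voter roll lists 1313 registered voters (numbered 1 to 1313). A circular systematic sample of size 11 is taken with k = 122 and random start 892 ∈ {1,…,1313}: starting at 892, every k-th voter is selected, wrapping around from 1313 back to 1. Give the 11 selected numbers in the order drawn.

Selection 1: 892
Selection 2: 892 + 122 = 1014
Selection 3: 1014 + 122 = 1136
Selection 4: 1136 + 122 = 1258
Selection 5: 1258 + 122 = 1380 → 1380 − 1313 = 67
Selection 6: 67 + 122 = 189
Selection 7: 189 + 122 = 311
Selection 8: 311 + 122 = 433
Selection 9: 433 + 122 = 555
Selection 10: 555 + 122 = 677
Selection 11: 677 + 122 = 799

892, 1014, 1136, 1258, 67, 189, 311, 433, 555, 677, 799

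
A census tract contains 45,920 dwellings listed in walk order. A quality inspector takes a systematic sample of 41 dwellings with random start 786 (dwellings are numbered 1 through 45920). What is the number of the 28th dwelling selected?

k = 45920/41 = 1120
28th selection = r + (28−1)·k = 786 + 27×1120 = 786 + 30240 = 31026

31026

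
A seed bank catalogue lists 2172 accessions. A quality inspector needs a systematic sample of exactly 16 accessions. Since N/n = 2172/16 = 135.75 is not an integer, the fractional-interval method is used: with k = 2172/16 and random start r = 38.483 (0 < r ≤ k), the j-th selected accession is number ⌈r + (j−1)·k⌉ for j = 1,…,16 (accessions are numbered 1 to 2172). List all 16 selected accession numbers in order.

39, 175, 310, 446, 582, 718, 853, 989, 1125, 1261, 1396, 1532, 1668, 1804, 1939, 2075

j=1: r + 0k = 38.483 → ⌈·⌉ = 39
j=2: r + 1k = 174.233 → ⌈·⌉ = 175
j=3: r + 2k = 309.983 → ⌈·⌉ = 310
j=4: r + 3k = 445.733 → ⌈·⌉ = 446
j=5: r + 4k = 581.483 → ⌈·⌉ = 582
j=6: r + 5k = 717.233 → ⌈·⌉ = 718
j=7: r + 6k = 852.983 → ⌈·⌉ = 853
j=8: r + 7k = 988.733 → ⌈·⌉ = 989
j=9: r + 8k = 1124.483 → ⌈·⌉ = 1125
j=10: r + 9k = 1260.233 → ⌈·⌉ = 1261
j=11: r + 10k = 1395.983 → ⌈·⌉ = 1396
j=12: r + 11k = 1531.733 → ⌈·⌉ = 1532
j=13: r + 12k = 1667.483 → ⌈·⌉ = 1668
j=14: r + 13k = 1803.233 → ⌈·⌉ = 1804
j=15: r + 14k = 1938.983 → ⌈·⌉ = 1939
j=16: r + 15k = 2074.733 → ⌈·⌉ = 2075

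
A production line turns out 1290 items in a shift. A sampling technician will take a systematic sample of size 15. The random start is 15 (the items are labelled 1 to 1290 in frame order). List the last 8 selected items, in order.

617, 703, 789, 875, 961, 1047, 1133, 1219

k = N/n = 1290/15 = 86
8th selection = 15 + 7×86 = 617
9th: 617 + 86 = 703
10th: 703 + 86 = 789
11th: 789 + 86 = 875
12th: 875 + 86 = 961
13th: 961 + 86 = 1047
14th: 1047 + 86 = 1133
15th: 1133 + 86 = 1219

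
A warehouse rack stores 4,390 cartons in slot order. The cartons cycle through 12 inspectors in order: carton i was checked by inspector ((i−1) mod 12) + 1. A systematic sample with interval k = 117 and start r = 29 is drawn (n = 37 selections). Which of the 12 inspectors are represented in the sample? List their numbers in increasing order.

2, 5, 8, 11

Consecutive selections differ by k = 117, so their inspector numbers differ by 117 mod 12 = 9.
gcd(117, 12) = 3, so the sample visits 12/3 = 4 distinct residues mod 12.
Start 29 is inspector 5; the inspectors hit are 2, 5, 8, 11.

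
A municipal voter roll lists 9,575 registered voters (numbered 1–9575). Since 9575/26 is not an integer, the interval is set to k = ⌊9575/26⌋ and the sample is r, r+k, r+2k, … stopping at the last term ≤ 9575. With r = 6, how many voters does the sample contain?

27

k = ⌊9575/26⌋ = 368
Achieved size = ⌊(9575 − 6)/368⌋ + 1 = ⌊9569/368⌋ + 1 = 26 + 1 = 27
(last selection: 6 + 26×368 = 9574 ≤ 9575; next would be 9942 > 9575)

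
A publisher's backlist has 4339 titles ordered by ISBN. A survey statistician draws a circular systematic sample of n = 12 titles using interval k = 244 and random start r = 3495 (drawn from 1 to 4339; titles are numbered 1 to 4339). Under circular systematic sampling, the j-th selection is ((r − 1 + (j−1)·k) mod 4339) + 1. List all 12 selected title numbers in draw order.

Selection 1: 3495
Selection 2: 3495 + 244 = 3739
Selection 3: 3739 + 244 = 3983
Selection 4: 3983 + 244 = 4227
Selection 5: 4227 + 244 = 4471 → 4471 − 4339 = 132
Selection 6: 132 + 244 = 376
Selection 7: 376 + 244 = 620
Selection 8: 620 + 244 = 864
Selection 9: 864 + 244 = 1108
Selection 10: 1108 + 244 = 1352
Selection 11: 1352 + 244 = 1596
Selection 12: 1596 + 244 = 1840

3495, 3739, 3983, 4227, 132, 376, 620, 864, 1108, 1352, 1596, 1840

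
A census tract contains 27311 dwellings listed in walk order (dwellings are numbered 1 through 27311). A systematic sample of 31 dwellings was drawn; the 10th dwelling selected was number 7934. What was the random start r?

k = 27311/31 = 881
r = 7934 − (10−1)×881 = 7934 − 7929 = 5

5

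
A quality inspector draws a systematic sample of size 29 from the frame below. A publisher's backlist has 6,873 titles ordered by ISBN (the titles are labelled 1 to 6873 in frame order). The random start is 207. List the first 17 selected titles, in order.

k = N/n = 6873/29 = 237
title 1: 207
title 2: 207 + 237 = 444
title 3: 444 + 237 = 681
title 4: 681 + 237 = 918
title 5: 918 + 237 = 1155
title 6: 1155 + 237 = 1392
title 7: 1392 + 237 = 1629
title 8: 1629 + 237 = 1866
title 9: 1866 + 237 = 2103
title 10: 2103 + 237 = 2340
title 11: 2340 + 237 = 2577
title 12: 2577 + 237 = 2814
title 13: 2814 + 237 = 3051
title 14: 3051 + 237 = 3288
title 15: 3288 + 237 = 3525
title 16: 3525 + 237 = 3762
title 17: 3762 + 237 = 3999

207, 444, 681, 918, 1155, 1392, 1629, 1866, 2103, 2340, 2577, 2814, 3051, 3288, 3525, 3762, 3999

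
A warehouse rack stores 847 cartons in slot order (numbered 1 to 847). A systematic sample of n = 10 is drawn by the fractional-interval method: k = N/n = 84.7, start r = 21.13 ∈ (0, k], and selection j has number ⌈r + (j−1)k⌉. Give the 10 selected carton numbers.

j=1: r + 0k = 21.13 → ⌈·⌉ = 22
j=2: r + 1k = 105.83 → ⌈·⌉ = 106
j=3: r + 2k = 190.53 → ⌈·⌉ = 191
j=4: r + 3k = 275.23 → ⌈·⌉ = 276
j=5: r + 4k = 359.93 → ⌈·⌉ = 360
j=6: r + 5k = 444.63 → ⌈·⌉ = 445
j=7: r + 6k = 529.33 → ⌈·⌉ = 530
j=8: r + 7k = 614.03 → ⌈·⌉ = 615
j=9: r + 8k = 698.73 → ⌈·⌉ = 699
j=10: r + 9k = 783.43 → ⌈·⌉ = 784

22, 106, 191, 276, 360, 445, 530, 615, 699, 784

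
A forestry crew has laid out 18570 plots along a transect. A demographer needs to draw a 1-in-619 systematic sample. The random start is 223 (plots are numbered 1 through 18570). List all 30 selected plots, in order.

plot 1: 223
plot 2: 223 + 619 = 842
plot 3: 842 + 619 = 1461
plot 4: 1461 + 619 = 2080
plot 5: 2080 + 619 = 2699
plot 6: 2699 + 619 = 3318
plot 7: 3318 + 619 = 3937
plot 8: 3937 + 619 = 4556
plot 9: 4556 + 619 = 5175
plot 10: 5175 + 619 = 5794
plot 11: 5794 + 619 = 6413
plot 12: 6413 + 619 = 7032
plot 13: 7032 + 619 = 7651
plot 14: 7651 + 619 = 8270
plot 15: 8270 + 619 = 8889
plot 16: 8889 + 619 = 9508
plot 17: 9508 + 619 = 10127
plot 18: 10127 + 619 = 10746
plot 19: 10746 + 619 = 11365
plot 20: 11365 + 619 = 11984
plot 21: 11984 + 619 = 12603
plot 22: 12603 + 619 = 13222
plot 23: 13222 + 619 = 13841
plot 24: 13841 + 619 = 14460
plot 25: 14460 + 619 = 15079
plot 26: 15079 + 619 = 15698
plot 27: 15698 + 619 = 16317
plot 28: 16317 + 619 = 16936
plot 29: 16936 + 619 = 17555
plot 30: 17555 + 619 = 18174

223, 842, 1461, 2080, 2699, 3318, 3937, 4556, 5175, 5794, 6413, 7032, 7651, 8270, 8889, 9508, 10127, 10746, 11365, 11984, 12603, 13222, 13841, 14460, 15079, 15698, 16317, 16936, 17555, 18174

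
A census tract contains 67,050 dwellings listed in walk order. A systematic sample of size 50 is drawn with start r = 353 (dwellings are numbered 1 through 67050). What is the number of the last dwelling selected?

66062

k = 67050/50 = 1341
50th selection = r + (50−1)·k = 353 + 49×1341 = 353 + 65709 = 66062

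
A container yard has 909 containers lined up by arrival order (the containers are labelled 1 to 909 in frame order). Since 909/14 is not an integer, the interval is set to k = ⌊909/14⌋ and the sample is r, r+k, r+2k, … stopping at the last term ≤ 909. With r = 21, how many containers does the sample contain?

14

k = ⌊909/14⌋ = 64
Achieved size = ⌊(909 − 21)/64⌋ + 1 = ⌊888/64⌋ + 1 = 13 + 1 = 14
(last selection: 21 + 13×64 = 853 ≤ 909; next would be 917 > 909)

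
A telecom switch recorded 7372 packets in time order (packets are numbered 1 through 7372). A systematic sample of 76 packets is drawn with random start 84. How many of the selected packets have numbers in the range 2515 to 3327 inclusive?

k = 7372/76 = 97
First selection ≥ 2515: 84 + ⌈(2515−84)/97⌉·97 = 84 + 26×97 = 2606
Last selection ≤ 3327: 84 + ⌊(3327−84)/97⌋·97 = 84 + 33×97 = 3285
Count = 33 − 26 + 1 = 8

8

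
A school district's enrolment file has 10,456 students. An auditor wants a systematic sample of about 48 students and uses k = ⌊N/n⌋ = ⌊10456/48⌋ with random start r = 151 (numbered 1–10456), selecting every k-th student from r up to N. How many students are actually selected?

k = ⌊10456/48⌋ = 217
Achieved size = ⌊(10456 − 151)/217⌋ + 1 = ⌊10305/217⌋ + 1 = 47 + 1 = 48
(last selection: 151 + 47×217 = 10350 ≤ 10456; next would be 10567 > 10456)

48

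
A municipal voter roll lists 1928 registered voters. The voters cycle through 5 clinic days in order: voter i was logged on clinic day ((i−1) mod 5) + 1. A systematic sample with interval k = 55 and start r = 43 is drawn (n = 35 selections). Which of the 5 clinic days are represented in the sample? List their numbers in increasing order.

3

Consecutive selections differ by k = 55, so their clinic day numbers differ by 55 mod 5 = 0.
gcd(55, 5) = 5, so the sample visits 5/5 = 1 distinct residues mod 5.
Start 43 is clinic day 3; the clinic days hit are 3.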